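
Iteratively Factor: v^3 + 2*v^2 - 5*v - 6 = (v - 2)*(v^2 + 4*v + 3) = (v - 2)*(v + 3)*(v + 1)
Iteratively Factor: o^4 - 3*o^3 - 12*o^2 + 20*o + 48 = (o - 4)*(o^3 + o^2 - 8*o - 12) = (o - 4)*(o + 2)*(o^2 - o - 6) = (o - 4)*(o + 2)^2*(o - 3)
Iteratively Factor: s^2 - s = (s)*(s - 1)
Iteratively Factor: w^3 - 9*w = (w - 3)*(w^2 + 3*w) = w*(w - 3)*(w + 3)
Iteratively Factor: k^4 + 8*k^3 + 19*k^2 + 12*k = (k + 4)*(k^3 + 4*k^2 + 3*k) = k*(k + 4)*(k^2 + 4*k + 3) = k*(k + 1)*(k + 4)*(k + 3)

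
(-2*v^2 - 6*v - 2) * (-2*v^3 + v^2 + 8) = 4*v^5 + 10*v^4 - 2*v^3 - 18*v^2 - 48*v - 16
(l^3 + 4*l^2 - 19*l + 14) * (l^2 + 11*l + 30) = l^5 + 15*l^4 + 55*l^3 - 75*l^2 - 416*l + 420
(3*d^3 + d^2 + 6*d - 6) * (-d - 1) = -3*d^4 - 4*d^3 - 7*d^2 + 6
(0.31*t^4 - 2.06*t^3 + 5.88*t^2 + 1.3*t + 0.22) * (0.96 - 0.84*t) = -0.2604*t^5 + 2.028*t^4 - 6.9168*t^3 + 4.5528*t^2 + 1.0632*t + 0.2112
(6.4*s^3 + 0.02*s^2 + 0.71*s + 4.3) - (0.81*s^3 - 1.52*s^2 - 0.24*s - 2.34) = 5.59*s^3 + 1.54*s^2 + 0.95*s + 6.64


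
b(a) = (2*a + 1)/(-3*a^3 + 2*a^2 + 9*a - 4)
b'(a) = (2*a + 1)*(9*a^2 - 4*a - 9)/(-3*a^3 + 2*a^2 + 9*a - 4)^2 + 2/(-3*a^3 + 2*a^2 + 9*a - 4)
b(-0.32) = -0.05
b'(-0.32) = -0.36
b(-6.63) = -0.01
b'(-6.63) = -0.00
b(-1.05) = 0.14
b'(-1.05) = -0.35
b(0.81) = 0.87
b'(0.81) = -1.17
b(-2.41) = -0.14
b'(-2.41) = -0.19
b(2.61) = -0.31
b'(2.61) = 0.54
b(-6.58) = -0.01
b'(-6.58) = -0.00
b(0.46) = 7.08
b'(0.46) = -225.90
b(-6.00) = -0.02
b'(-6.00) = -0.00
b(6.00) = -0.02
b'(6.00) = 0.01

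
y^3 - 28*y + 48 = (y - 4)*(y - 2)*(y + 6)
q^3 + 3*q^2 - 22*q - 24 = (q - 4)*(q + 1)*(q + 6)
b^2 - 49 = (b - 7)*(b + 7)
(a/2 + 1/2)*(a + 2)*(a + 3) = a^3/2 + 3*a^2 + 11*a/2 + 3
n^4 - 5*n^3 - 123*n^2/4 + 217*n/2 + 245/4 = (n - 7)*(n - 7/2)*(n + 1/2)*(n + 5)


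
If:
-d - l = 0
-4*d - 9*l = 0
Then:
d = 0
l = 0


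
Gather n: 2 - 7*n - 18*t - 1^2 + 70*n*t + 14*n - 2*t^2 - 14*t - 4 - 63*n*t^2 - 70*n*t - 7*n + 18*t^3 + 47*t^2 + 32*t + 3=-63*n*t^2 + 18*t^3 + 45*t^2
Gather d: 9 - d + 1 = 10 - d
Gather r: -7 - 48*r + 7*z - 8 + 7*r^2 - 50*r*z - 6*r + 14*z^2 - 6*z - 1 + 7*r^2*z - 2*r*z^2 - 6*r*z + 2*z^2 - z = r^2*(7*z + 7) + r*(-2*z^2 - 56*z - 54) + 16*z^2 - 16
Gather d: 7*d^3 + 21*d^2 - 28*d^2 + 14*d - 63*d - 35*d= 7*d^3 - 7*d^2 - 84*d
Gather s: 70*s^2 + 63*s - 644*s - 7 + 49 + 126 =70*s^2 - 581*s + 168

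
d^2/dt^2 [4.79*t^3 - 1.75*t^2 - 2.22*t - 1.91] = 28.74*t - 3.5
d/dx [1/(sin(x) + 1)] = -cos(x)/(sin(x) + 1)^2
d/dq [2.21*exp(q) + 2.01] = 2.21*exp(q)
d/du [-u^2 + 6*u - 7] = 6 - 2*u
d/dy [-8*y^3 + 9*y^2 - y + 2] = -24*y^2 + 18*y - 1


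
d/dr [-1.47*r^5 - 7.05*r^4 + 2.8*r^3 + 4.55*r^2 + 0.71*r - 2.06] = -7.35*r^4 - 28.2*r^3 + 8.4*r^2 + 9.1*r + 0.71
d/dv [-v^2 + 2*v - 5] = 2 - 2*v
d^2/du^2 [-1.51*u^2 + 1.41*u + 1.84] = -3.02000000000000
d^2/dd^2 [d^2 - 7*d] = 2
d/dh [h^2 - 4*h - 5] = 2*h - 4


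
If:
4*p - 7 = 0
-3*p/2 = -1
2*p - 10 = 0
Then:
No Solution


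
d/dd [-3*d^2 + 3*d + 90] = 3 - 6*d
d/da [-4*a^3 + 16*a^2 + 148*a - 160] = -12*a^2 + 32*a + 148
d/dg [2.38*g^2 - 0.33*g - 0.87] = 4.76*g - 0.33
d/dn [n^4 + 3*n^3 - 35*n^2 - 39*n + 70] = 4*n^3 + 9*n^2 - 70*n - 39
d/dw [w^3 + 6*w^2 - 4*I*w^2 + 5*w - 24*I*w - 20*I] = 3*w^2 + w*(12 - 8*I) + 5 - 24*I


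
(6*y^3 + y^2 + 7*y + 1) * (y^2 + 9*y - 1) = 6*y^5 + 55*y^4 + 10*y^3 + 63*y^2 + 2*y - 1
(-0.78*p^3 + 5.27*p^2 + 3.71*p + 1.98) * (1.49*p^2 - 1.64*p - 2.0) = -1.1622*p^5 + 9.1315*p^4 - 1.5549*p^3 - 13.6742*p^2 - 10.6672*p - 3.96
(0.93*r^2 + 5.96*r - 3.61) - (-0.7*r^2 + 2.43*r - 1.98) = 1.63*r^2 + 3.53*r - 1.63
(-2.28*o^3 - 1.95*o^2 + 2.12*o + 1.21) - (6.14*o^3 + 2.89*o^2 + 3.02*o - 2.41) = -8.42*o^3 - 4.84*o^2 - 0.9*o + 3.62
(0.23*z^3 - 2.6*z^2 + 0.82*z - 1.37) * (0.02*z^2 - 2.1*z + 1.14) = 0.0046*z^5 - 0.535*z^4 + 5.7386*z^3 - 4.7134*z^2 + 3.8118*z - 1.5618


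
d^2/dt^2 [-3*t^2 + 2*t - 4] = -6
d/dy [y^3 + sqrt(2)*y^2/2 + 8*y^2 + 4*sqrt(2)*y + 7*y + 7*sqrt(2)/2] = 3*y^2 + sqrt(2)*y + 16*y + 4*sqrt(2) + 7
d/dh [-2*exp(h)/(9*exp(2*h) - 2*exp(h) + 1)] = (18*exp(2*h) - 2)*exp(h)/(81*exp(4*h) - 36*exp(3*h) + 22*exp(2*h) - 4*exp(h) + 1)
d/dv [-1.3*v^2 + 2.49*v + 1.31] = 2.49 - 2.6*v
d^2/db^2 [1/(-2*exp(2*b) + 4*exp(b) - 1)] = 4*(-8*(1 - exp(b))^2*exp(b) + (2*exp(b) - 1)*(2*exp(2*b) - 4*exp(b) + 1))*exp(b)/(2*exp(2*b) - 4*exp(b) + 1)^3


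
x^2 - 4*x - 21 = (x - 7)*(x + 3)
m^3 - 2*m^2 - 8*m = m*(m - 4)*(m + 2)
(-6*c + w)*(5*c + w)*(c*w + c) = -30*c^3*w - 30*c^3 - c^2*w^2 - c^2*w + c*w^3 + c*w^2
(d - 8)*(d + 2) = d^2 - 6*d - 16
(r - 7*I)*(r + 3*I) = r^2 - 4*I*r + 21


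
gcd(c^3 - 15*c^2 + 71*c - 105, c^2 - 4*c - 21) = c - 7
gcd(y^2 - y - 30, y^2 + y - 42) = y - 6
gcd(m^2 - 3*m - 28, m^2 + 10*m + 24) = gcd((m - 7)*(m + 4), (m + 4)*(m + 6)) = m + 4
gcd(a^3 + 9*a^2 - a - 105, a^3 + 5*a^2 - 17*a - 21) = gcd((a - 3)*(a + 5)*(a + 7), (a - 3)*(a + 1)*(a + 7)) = a^2 + 4*a - 21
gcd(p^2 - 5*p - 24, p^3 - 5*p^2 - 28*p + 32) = p - 8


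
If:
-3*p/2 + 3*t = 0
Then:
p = 2*t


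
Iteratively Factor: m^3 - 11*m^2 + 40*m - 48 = (m - 3)*(m^2 - 8*m + 16) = (m - 4)*(m - 3)*(m - 4)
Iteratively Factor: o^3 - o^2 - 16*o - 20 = (o + 2)*(o^2 - 3*o - 10) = (o - 5)*(o + 2)*(o + 2)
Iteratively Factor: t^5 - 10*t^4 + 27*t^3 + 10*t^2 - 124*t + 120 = (t - 2)*(t^4 - 8*t^3 + 11*t^2 + 32*t - 60) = (t - 5)*(t - 2)*(t^3 - 3*t^2 - 4*t + 12) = (t - 5)*(t - 2)*(t + 2)*(t^2 - 5*t + 6) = (t - 5)*(t - 3)*(t - 2)*(t + 2)*(t - 2)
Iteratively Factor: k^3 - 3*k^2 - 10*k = (k)*(k^2 - 3*k - 10) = k*(k + 2)*(k - 5)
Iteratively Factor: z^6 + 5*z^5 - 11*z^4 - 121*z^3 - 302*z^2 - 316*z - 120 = (z - 5)*(z^5 + 10*z^4 + 39*z^3 + 74*z^2 + 68*z + 24) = (z - 5)*(z + 1)*(z^4 + 9*z^3 + 30*z^2 + 44*z + 24) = (z - 5)*(z + 1)*(z + 2)*(z^3 + 7*z^2 + 16*z + 12) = (z - 5)*(z + 1)*(z + 2)*(z + 3)*(z^2 + 4*z + 4) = (z - 5)*(z + 1)*(z + 2)^2*(z + 3)*(z + 2)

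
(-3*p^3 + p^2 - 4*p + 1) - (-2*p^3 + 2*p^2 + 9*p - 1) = -p^3 - p^2 - 13*p + 2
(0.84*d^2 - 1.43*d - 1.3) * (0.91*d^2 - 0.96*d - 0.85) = 0.7644*d^4 - 2.1077*d^3 - 0.5242*d^2 + 2.4635*d + 1.105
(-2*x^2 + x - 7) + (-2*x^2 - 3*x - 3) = -4*x^2 - 2*x - 10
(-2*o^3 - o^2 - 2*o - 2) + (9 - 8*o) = -2*o^3 - o^2 - 10*o + 7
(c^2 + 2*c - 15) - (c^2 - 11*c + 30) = 13*c - 45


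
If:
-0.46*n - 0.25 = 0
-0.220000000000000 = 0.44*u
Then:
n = -0.54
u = -0.50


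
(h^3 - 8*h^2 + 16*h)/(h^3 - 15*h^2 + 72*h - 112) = h/(h - 7)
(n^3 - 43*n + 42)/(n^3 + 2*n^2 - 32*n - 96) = (n^2 + 6*n - 7)/(n^2 + 8*n + 16)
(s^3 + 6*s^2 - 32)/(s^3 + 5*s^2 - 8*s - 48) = (s - 2)/(s - 3)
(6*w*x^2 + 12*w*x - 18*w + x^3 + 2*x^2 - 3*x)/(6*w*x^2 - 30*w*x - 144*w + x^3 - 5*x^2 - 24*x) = (x - 1)/(x - 8)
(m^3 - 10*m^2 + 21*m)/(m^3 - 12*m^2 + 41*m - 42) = m/(m - 2)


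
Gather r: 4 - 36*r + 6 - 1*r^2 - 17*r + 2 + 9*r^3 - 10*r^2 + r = 9*r^3 - 11*r^2 - 52*r + 12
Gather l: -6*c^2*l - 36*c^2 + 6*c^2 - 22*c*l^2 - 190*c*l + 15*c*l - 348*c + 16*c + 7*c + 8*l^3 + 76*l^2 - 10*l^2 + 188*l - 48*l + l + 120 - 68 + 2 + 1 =-30*c^2 - 325*c + 8*l^3 + l^2*(66 - 22*c) + l*(-6*c^2 - 175*c + 141) + 55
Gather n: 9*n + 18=9*n + 18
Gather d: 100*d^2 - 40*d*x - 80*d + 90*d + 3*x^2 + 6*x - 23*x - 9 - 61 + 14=100*d^2 + d*(10 - 40*x) + 3*x^2 - 17*x - 56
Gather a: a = a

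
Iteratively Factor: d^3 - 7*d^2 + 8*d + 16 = (d - 4)*(d^2 - 3*d - 4) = (d - 4)*(d + 1)*(d - 4)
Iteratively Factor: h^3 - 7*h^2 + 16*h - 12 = (h - 3)*(h^2 - 4*h + 4) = (h - 3)*(h - 2)*(h - 2)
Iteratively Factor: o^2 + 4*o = (o)*(o + 4)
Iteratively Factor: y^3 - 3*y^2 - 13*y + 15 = (y + 3)*(y^2 - 6*y + 5) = (y - 5)*(y + 3)*(y - 1)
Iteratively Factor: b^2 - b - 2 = (b - 2)*(b + 1)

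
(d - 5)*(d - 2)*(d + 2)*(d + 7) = d^4 + 2*d^3 - 39*d^2 - 8*d + 140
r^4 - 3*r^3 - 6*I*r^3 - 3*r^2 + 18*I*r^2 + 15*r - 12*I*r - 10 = (r - 2)*(r - 1)*(r - 5*I)*(r - I)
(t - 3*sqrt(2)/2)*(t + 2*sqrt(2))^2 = t^3 + 5*sqrt(2)*t^2/2 - 4*t - 12*sqrt(2)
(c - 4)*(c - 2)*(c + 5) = c^3 - c^2 - 22*c + 40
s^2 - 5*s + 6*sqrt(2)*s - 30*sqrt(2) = (s - 5)*(s + 6*sqrt(2))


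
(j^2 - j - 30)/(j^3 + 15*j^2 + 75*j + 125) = (j - 6)/(j^2 + 10*j + 25)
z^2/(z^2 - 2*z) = z/(z - 2)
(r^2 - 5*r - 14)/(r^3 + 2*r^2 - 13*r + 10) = (r^2 - 5*r - 14)/(r^3 + 2*r^2 - 13*r + 10)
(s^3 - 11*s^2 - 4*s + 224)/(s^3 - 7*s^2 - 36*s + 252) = (s^2 - 4*s - 32)/(s^2 - 36)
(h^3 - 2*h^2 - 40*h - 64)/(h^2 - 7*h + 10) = (h^3 - 2*h^2 - 40*h - 64)/(h^2 - 7*h + 10)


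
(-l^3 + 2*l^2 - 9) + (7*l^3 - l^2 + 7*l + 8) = 6*l^3 + l^2 + 7*l - 1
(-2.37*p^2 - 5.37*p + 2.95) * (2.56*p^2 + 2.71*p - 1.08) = -6.0672*p^4 - 20.1699*p^3 - 4.4411*p^2 + 13.7941*p - 3.186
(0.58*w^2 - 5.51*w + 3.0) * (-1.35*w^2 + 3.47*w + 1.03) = -0.783*w^4 + 9.4511*w^3 - 22.5723*w^2 + 4.7347*w + 3.09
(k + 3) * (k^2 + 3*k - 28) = k^3 + 6*k^2 - 19*k - 84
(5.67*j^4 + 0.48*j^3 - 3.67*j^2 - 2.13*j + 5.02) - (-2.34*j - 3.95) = 5.67*j^4 + 0.48*j^3 - 3.67*j^2 + 0.21*j + 8.97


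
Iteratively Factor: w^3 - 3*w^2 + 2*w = (w - 1)*(w^2 - 2*w) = (w - 2)*(w - 1)*(w)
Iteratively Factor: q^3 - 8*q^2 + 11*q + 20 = (q - 5)*(q^2 - 3*q - 4) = (q - 5)*(q + 1)*(q - 4)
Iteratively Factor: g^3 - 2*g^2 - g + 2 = (g - 2)*(g^2 - 1) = (g - 2)*(g + 1)*(g - 1)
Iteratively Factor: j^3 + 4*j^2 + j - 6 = (j + 2)*(j^2 + 2*j - 3) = (j - 1)*(j + 2)*(j + 3)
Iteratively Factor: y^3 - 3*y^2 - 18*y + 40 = (y - 5)*(y^2 + 2*y - 8) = (y - 5)*(y + 4)*(y - 2)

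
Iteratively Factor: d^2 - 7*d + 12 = (d - 4)*(d - 3)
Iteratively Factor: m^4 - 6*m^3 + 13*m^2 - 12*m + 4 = (m - 1)*(m^3 - 5*m^2 + 8*m - 4) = (m - 1)^2*(m^2 - 4*m + 4) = (m - 2)*(m - 1)^2*(m - 2)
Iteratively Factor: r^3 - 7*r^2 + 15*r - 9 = (r - 3)*(r^2 - 4*r + 3) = (r - 3)^2*(r - 1)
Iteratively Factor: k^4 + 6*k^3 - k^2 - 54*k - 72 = (k + 4)*(k^3 + 2*k^2 - 9*k - 18) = (k + 3)*(k + 4)*(k^2 - k - 6) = (k - 3)*(k + 3)*(k + 4)*(k + 2)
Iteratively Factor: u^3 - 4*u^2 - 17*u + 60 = (u - 3)*(u^2 - u - 20) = (u - 3)*(u + 4)*(u - 5)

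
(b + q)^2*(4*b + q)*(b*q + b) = 4*b^4*q + 4*b^4 + 9*b^3*q^2 + 9*b^3*q + 6*b^2*q^3 + 6*b^2*q^2 + b*q^4 + b*q^3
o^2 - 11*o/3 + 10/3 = (o - 2)*(o - 5/3)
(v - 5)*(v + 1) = v^2 - 4*v - 5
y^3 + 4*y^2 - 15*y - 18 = (y - 3)*(y + 1)*(y + 6)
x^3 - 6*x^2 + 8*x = x*(x - 4)*(x - 2)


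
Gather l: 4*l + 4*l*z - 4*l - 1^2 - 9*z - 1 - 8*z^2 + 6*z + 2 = 4*l*z - 8*z^2 - 3*z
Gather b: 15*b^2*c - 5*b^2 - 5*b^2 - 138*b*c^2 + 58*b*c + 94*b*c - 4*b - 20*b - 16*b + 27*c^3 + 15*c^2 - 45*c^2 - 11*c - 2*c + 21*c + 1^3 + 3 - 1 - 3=b^2*(15*c - 10) + b*(-138*c^2 + 152*c - 40) + 27*c^3 - 30*c^2 + 8*c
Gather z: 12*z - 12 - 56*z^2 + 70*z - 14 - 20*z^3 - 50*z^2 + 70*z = -20*z^3 - 106*z^2 + 152*z - 26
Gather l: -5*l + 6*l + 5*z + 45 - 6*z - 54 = l - z - 9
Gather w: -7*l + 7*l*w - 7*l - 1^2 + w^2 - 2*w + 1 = -14*l + w^2 + w*(7*l - 2)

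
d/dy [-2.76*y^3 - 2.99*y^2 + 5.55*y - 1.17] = -8.28*y^2 - 5.98*y + 5.55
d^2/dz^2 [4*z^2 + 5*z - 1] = 8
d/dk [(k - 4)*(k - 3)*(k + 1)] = 3*k^2 - 12*k + 5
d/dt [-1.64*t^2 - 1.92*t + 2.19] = -3.28*t - 1.92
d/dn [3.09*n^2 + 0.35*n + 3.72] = 6.18*n + 0.35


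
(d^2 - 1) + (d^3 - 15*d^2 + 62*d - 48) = d^3 - 14*d^2 + 62*d - 49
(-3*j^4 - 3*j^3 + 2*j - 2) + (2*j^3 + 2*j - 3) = -3*j^4 - j^3 + 4*j - 5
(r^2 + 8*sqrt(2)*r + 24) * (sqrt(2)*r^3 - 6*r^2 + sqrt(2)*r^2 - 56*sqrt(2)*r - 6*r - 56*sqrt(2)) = sqrt(2)*r^5 + sqrt(2)*r^4 + 10*r^4 - 80*sqrt(2)*r^3 + 10*r^3 - 1040*r^2 - 80*sqrt(2)*r^2 - 1344*sqrt(2)*r - 1040*r - 1344*sqrt(2)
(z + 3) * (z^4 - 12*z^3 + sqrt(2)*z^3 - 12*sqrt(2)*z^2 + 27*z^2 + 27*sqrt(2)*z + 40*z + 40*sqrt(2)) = z^5 - 9*z^4 + sqrt(2)*z^4 - 9*sqrt(2)*z^3 - 9*z^3 - 9*sqrt(2)*z^2 + 121*z^2 + 120*z + 121*sqrt(2)*z + 120*sqrt(2)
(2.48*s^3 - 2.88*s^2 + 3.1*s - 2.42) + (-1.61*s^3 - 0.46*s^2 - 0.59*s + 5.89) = 0.87*s^3 - 3.34*s^2 + 2.51*s + 3.47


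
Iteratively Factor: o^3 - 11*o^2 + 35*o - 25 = (o - 1)*(o^2 - 10*o + 25) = (o - 5)*(o - 1)*(o - 5)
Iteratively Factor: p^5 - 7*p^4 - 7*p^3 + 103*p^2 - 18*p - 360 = (p + 3)*(p^4 - 10*p^3 + 23*p^2 + 34*p - 120) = (p - 3)*(p + 3)*(p^3 - 7*p^2 + 2*p + 40) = (p - 4)*(p - 3)*(p + 3)*(p^2 - 3*p - 10) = (p - 5)*(p - 4)*(p - 3)*(p + 3)*(p + 2)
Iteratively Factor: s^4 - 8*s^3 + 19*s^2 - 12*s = (s - 1)*(s^3 - 7*s^2 + 12*s) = (s - 3)*(s - 1)*(s^2 - 4*s) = (s - 4)*(s - 3)*(s - 1)*(s)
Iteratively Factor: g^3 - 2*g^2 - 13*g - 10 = (g + 2)*(g^2 - 4*g - 5) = (g + 1)*(g + 2)*(g - 5)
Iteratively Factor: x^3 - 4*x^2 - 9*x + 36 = (x + 3)*(x^2 - 7*x + 12) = (x - 3)*(x + 3)*(x - 4)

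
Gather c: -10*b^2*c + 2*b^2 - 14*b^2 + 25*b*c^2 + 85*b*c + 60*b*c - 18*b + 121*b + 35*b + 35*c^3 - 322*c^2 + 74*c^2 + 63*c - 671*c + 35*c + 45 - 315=-12*b^2 + 138*b + 35*c^3 + c^2*(25*b - 248) + c*(-10*b^2 + 145*b - 573) - 270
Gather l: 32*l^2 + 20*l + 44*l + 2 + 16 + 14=32*l^2 + 64*l + 32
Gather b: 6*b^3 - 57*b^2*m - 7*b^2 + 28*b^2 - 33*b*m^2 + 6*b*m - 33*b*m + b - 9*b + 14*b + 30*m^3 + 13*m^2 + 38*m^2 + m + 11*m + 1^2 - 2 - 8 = 6*b^3 + b^2*(21 - 57*m) + b*(-33*m^2 - 27*m + 6) + 30*m^3 + 51*m^2 + 12*m - 9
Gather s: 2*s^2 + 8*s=2*s^2 + 8*s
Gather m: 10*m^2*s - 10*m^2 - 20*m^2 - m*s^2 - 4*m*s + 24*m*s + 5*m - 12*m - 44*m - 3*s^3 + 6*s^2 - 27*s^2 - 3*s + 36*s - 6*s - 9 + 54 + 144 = m^2*(10*s - 30) + m*(-s^2 + 20*s - 51) - 3*s^3 - 21*s^2 + 27*s + 189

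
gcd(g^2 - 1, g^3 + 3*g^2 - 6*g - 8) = g + 1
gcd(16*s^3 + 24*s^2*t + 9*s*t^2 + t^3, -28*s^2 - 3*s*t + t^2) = 4*s + t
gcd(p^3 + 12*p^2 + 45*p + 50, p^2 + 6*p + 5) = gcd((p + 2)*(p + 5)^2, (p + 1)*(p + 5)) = p + 5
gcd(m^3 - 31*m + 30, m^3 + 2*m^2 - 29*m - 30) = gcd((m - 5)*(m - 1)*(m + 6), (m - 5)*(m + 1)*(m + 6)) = m^2 + m - 30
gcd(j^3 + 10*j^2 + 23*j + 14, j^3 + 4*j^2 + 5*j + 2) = j^2 + 3*j + 2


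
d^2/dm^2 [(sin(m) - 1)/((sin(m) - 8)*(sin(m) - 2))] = (-sin(m)^5 - 6*sin(m)^4 + 68*sin(m)^3 - 130*sin(m)^2 - 132*sin(m) + 152)/((sin(m) - 8)^3*(sin(m) - 2)^3)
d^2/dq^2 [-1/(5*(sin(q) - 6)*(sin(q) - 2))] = (4*sin(q)^4 - 24*sin(q)^3 + 10*sin(q)^2 + 144*sin(q) - 104)/(5*(sin(q) - 6)^3*(sin(q) - 2)^3)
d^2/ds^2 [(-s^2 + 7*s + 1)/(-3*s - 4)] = 182/(27*s^3 + 108*s^2 + 144*s + 64)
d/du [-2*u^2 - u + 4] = -4*u - 1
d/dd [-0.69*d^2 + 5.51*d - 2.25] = 5.51 - 1.38*d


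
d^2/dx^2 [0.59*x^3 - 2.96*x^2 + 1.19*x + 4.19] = 3.54*x - 5.92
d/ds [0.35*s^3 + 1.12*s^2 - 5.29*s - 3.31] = 1.05*s^2 + 2.24*s - 5.29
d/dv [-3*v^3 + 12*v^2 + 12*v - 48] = -9*v^2 + 24*v + 12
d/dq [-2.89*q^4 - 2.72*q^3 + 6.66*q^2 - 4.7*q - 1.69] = -11.56*q^3 - 8.16*q^2 + 13.32*q - 4.7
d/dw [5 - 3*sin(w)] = -3*cos(w)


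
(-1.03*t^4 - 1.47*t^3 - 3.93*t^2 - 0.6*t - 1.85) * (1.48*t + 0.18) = -1.5244*t^5 - 2.361*t^4 - 6.081*t^3 - 1.5954*t^2 - 2.846*t - 0.333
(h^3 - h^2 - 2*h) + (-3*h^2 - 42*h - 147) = h^3 - 4*h^2 - 44*h - 147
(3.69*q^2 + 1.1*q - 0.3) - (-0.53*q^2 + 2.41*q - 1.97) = 4.22*q^2 - 1.31*q + 1.67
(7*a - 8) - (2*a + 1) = 5*a - 9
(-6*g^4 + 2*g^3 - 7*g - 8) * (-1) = 6*g^4 - 2*g^3 + 7*g + 8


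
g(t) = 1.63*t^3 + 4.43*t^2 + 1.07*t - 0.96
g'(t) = 4.89*t^2 + 8.86*t + 1.07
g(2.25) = 42.44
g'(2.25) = 45.76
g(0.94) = 5.31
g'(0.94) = 13.72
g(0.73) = 2.82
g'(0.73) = 10.14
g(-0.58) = -0.41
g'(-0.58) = -2.42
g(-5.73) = -168.30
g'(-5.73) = 110.86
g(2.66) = 63.91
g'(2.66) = 59.24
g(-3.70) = -26.84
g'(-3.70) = 35.23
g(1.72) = 22.28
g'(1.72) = 30.78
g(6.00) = 517.02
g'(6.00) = 230.27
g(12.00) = 3466.44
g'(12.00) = 811.55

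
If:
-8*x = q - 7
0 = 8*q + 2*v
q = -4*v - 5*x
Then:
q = 7/25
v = -28/25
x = 21/25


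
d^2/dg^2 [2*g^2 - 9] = 4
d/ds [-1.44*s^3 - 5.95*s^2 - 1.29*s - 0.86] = -4.32*s^2 - 11.9*s - 1.29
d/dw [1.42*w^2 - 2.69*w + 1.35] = 2.84*w - 2.69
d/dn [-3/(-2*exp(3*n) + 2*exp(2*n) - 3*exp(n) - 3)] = (-18*exp(2*n) + 12*exp(n) - 9)*exp(n)/(2*exp(3*n) - 2*exp(2*n) + 3*exp(n) + 3)^2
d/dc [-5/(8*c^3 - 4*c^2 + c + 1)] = 5*(24*c^2 - 8*c + 1)/(8*c^3 - 4*c^2 + c + 1)^2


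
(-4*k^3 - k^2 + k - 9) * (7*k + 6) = -28*k^4 - 31*k^3 + k^2 - 57*k - 54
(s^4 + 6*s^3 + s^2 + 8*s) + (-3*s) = s^4 + 6*s^3 + s^2 + 5*s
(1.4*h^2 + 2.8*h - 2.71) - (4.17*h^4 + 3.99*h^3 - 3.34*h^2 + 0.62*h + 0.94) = -4.17*h^4 - 3.99*h^3 + 4.74*h^2 + 2.18*h - 3.65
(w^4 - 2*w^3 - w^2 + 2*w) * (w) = w^5 - 2*w^4 - w^3 + 2*w^2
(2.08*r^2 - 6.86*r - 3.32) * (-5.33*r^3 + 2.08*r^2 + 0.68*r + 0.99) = -11.0864*r^5 + 40.8902*r^4 + 4.8412*r^3 - 9.5112*r^2 - 9.049*r - 3.2868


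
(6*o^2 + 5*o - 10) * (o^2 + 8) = 6*o^4 + 5*o^3 + 38*o^2 + 40*o - 80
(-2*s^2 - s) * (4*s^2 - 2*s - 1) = -8*s^4 + 4*s^2 + s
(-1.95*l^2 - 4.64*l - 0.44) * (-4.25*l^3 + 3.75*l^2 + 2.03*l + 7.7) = 8.2875*l^5 + 12.4075*l^4 - 19.4885*l^3 - 26.0842*l^2 - 36.6212*l - 3.388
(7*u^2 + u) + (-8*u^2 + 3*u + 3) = -u^2 + 4*u + 3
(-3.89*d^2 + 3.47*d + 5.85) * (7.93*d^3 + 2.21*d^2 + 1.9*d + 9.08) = -30.8477*d^5 + 18.9202*d^4 + 46.6682*d^3 - 15.7997*d^2 + 42.6226*d + 53.118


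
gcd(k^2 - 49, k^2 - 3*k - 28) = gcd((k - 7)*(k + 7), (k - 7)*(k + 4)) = k - 7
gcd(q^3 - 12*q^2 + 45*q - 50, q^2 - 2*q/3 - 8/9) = 1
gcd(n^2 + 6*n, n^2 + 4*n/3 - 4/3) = 1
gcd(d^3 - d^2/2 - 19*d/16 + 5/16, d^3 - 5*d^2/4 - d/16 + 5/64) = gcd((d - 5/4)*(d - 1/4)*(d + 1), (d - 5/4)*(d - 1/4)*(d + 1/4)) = d^2 - 3*d/2 + 5/16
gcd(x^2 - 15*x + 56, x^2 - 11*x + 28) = x - 7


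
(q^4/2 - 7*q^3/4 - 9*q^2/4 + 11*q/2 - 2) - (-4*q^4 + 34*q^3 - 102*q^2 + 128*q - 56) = 9*q^4/2 - 143*q^3/4 + 399*q^2/4 - 245*q/2 + 54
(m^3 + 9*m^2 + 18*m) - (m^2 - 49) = m^3 + 8*m^2 + 18*m + 49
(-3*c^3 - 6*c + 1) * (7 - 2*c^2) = 6*c^5 - 9*c^3 - 2*c^2 - 42*c + 7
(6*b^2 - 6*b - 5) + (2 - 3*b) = 6*b^2 - 9*b - 3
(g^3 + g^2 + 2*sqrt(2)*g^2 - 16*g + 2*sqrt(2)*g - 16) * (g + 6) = g^4 + 2*sqrt(2)*g^3 + 7*g^3 - 10*g^2 + 14*sqrt(2)*g^2 - 112*g + 12*sqrt(2)*g - 96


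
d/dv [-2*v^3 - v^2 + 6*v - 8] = -6*v^2 - 2*v + 6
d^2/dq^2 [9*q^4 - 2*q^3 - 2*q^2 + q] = 108*q^2 - 12*q - 4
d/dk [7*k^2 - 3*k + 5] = 14*k - 3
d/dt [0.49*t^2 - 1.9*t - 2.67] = 0.98*t - 1.9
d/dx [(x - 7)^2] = 2*x - 14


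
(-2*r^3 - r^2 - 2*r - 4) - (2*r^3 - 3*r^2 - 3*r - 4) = -4*r^3 + 2*r^2 + r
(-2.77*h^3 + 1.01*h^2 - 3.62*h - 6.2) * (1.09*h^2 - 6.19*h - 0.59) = -3.0193*h^5 + 18.2472*h^4 - 8.5634*h^3 + 15.0539*h^2 + 40.5138*h + 3.658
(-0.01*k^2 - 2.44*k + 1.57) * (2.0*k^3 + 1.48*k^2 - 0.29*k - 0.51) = -0.02*k^5 - 4.8948*k^4 - 0.4683*k^3 + 3.0363*k^2 + 0.7891*k - 0.8007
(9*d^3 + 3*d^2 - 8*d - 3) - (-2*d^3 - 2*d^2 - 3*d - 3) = 11*d^3 + 5*d^2 - 5*d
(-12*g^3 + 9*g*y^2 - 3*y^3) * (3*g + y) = -36*g^4 - 12*g^3*y + 27*g^2*y^2 - 3*y^4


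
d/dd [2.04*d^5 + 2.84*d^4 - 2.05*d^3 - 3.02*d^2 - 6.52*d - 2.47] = 10.2*d^4 + 11.36*d^3 - 6.15*d^2 - 6.04*d - 6.52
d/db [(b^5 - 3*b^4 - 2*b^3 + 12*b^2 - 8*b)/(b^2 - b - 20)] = (3*b^6 - 10*b^5 - 93*b^4 + 244*b^3 + 116*b^2 - 480*b + 160)/(b^4 - 2*b^3 - 39*b^2 + 40*b + 400)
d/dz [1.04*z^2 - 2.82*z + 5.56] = 2.08*z - 2.82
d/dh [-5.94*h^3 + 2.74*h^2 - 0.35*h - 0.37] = -17.82*h^2 + 5.48*h - 0.35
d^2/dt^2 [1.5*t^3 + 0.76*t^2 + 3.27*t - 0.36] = 9.0*t + 1.52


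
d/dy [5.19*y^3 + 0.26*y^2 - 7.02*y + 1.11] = 15.57*y^2 + 0.52*y - 7.02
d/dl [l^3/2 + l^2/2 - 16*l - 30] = 3*l^2/2 + l - 16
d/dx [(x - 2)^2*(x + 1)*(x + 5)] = 4*x^3 + 6*x^2 - 30*x + 4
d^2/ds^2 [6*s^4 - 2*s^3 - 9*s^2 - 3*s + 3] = 72*s^2 - 12*s - 18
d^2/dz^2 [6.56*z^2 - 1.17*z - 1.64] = 13.1200000000000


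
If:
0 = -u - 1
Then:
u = -1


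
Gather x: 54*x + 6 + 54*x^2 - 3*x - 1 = 54*x^2 + 51*x + 5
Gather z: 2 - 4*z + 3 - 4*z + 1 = 6 - 8*z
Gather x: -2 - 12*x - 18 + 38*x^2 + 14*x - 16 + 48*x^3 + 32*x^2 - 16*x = 48*x^3 + 70*x^2 - 14*x - 36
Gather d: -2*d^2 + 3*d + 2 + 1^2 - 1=-2*d^2 + 3*d + 2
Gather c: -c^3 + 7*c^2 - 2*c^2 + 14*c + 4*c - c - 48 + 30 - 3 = -c^3 + 5*c^2 + 17*c - 21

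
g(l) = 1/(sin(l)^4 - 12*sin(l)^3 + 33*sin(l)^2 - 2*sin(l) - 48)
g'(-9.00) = -0.02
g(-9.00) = -0.02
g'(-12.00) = -0.01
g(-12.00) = -0.02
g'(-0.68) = 0.05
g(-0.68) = -0.03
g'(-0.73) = 0.06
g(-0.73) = -0.04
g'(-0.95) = 0.15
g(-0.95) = -0.06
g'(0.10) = -0.00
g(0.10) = -0.02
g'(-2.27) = -0.11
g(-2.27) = -0.05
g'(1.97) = 0.01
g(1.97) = -0.03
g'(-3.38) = 0.01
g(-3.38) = -0.02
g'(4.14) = -0.20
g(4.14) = -0.07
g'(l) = (-4*sin(l)^3*cos(l) + 36*sin(l)^2*cos(l) - 66*sin(l)*cos(l) + 2*cos(l))/(sin(l)^4 - 12*sin(l)^3 + 33*sin(l)^2 - 2*sin(l) - 48)^2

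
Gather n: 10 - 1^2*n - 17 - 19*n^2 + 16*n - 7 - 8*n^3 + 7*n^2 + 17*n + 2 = -8*n^3 - 12*n^2 + 32*n - 12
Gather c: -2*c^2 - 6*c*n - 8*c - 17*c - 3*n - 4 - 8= -2*c^2 + c*(-6*n - 25) - 3*n - 12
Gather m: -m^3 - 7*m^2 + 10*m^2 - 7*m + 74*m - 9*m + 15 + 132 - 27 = -m^3 + 3*m^2 + 58*m + 120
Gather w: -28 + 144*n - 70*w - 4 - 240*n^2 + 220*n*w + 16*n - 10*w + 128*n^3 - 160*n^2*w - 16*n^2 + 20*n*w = 128*n^3 - 256*n^2 + 160*n + w*(-160*n^2 + 240*n - 80) - 32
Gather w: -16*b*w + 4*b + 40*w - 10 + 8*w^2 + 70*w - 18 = 4*b + 8*w^2 + w*(110 - 16*b) - 28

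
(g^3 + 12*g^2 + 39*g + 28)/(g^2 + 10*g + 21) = (g^2 + 5*g + 4)/(g + 3)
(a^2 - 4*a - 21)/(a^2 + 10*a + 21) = (a - 7)/(a + 7)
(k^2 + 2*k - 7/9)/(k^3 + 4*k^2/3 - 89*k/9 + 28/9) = (3*k + 7)/(3*k^2 + 5*k - 28)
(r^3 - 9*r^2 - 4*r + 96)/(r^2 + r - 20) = (r^2 - 5*r - 24)/(r + 5)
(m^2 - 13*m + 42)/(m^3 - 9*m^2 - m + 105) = (m - 6)/(m^2 - 2*m - 15)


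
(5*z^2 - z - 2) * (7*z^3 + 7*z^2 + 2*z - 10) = 35*z^5 + 28*z^4 - 11*z^3 - 66*z^2 + 6*z + 20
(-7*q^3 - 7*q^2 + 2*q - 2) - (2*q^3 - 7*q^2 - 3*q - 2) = -9*q^3 + 5*q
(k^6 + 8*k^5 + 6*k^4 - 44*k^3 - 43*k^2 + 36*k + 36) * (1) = k^6 + 8*k^5 + 6*k^4 - 44*k^3 - 43*k^2 + 36*k + 36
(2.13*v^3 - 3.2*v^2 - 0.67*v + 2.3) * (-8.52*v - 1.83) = -18.1476*v^4 + 23.3661*v^3 + 11.5644*v^2 - 18.3699*v - 4.209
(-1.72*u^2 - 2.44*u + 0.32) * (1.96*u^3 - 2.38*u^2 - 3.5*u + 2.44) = -3.3712*u^5 - 0.688800000000001*u^4 + 12.4544*u^3 + 3.5816*u^2 - 7.0736*u + 0.7808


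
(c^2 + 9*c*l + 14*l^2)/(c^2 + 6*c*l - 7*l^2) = (c + 2*l)/(c - l)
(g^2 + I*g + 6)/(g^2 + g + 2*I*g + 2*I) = (g^2 + I*g + 6)/(g^2 + g + 2*I*g + 2*I)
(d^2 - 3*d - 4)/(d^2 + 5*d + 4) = (d - 4)/(d + 4)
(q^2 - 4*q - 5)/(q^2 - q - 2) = (q - 5)/(q - 2)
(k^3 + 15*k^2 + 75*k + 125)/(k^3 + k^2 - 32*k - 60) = (k^2 + 10*k + 25)/(k^2 - 4*k - 12)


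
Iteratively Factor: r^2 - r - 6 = (r - 3)*(r + 2)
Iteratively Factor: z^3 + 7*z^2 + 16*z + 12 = (z + 2)*(z^2 + 5*z + 6) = (z + 2)*(z + 3)*(z + 2)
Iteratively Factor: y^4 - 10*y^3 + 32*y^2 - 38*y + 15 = (y - 5)*(y^3 - 5*y^2 + 7*y - 3) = (y - 5)*(y - 1)*(y^2 - 4*y + 3) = (y - 5)*(y - 3)*(y - 1)*(y - 1)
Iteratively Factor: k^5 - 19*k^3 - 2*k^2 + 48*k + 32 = (k - 2)*(k^4 + 2*k^3 - 15*k^2 - 32*k - 16) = (k - 4)*(k - 2)*(k^3 + 6*k^2 + 9*k + 4) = (k - 4)*(k - 2)*(k + 1)*(k^2 + 5*k + 4) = (k - 4)*(k - 2)*(k + 1)^2*(k + 4)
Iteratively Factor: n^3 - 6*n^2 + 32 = (n + 2)*(n^2 - 8*n + 16) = (n - 4)*(n + 2)*(n - 4)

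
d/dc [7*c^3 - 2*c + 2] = 21*c^2 - 2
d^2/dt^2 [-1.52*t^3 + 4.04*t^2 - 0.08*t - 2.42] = 8.08 - 9.12*t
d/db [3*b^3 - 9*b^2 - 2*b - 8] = 9*b^2 - 18*b - 2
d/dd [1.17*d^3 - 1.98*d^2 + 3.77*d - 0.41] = 3.51*d^2 - 3.96*d + 3.77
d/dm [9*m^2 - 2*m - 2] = 18*m - 2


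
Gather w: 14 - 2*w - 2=12 - 2*w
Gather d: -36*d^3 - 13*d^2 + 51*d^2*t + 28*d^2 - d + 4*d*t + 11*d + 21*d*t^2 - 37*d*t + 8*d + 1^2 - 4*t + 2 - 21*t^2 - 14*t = -36*d^3 + d^2*(51*t + 15) + d*(21*t^2 - 33*t + 18) - 21*t^2 - 18*t + 3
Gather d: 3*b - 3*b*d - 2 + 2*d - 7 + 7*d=3*b + d*(9 - 3*b) - 9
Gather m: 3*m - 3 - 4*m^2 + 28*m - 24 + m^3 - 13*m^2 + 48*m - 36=m^3 - 17*m^2 + 79*m - 63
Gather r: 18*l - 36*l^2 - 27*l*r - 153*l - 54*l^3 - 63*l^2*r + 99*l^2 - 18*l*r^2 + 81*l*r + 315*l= -54*l^3 + 63*l^2 - 18*l*r^2 + 180*l + r*(-63*l^2 + 54*l)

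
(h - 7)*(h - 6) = h^2 - 13*h + 42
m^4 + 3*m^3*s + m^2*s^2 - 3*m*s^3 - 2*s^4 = (m - s)*(m + s)^2*(m + 2*s)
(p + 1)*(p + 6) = p^2 + 7*p + 6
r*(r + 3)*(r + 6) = r^3 + 9*r^2 + 18*r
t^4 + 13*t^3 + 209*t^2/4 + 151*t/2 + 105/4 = (t + 1/2)*(t + 5/2)*(t + 3)*(t + 7)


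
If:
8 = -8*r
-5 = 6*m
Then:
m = -5/6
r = -1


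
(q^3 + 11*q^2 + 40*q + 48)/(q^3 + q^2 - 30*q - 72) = (q + 4)/(q - 6)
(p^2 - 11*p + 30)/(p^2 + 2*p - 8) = (p^2 - 11*p + 30)/(p^2 + 2*p - 8)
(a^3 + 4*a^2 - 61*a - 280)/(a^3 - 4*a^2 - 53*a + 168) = (a + 5)/(a - 3)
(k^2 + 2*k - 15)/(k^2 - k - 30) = (k - 3)/(k - 6)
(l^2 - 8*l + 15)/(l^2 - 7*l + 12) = (l - 5)/(l - 4)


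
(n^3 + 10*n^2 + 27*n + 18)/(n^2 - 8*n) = (n^3 + 10*n^2 + 27*n + 18)/(n*(n - 8))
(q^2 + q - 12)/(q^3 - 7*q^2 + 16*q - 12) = (q + 4)/(q^2 - 4*q + 4)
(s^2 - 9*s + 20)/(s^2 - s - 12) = (s - 5)/(s + 3)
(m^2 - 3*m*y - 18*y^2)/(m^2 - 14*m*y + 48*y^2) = (-m - 3*y)/(-m + 8*y)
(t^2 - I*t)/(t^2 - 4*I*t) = (t - I)/(t - 4*I)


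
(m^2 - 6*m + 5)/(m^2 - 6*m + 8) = (m^2 - 6*m + 5)/(m^2 - 6*m + 8)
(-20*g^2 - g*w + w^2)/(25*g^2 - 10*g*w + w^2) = (4*g + w)/(-5*g + w)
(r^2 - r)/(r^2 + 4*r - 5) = r/(r + 5)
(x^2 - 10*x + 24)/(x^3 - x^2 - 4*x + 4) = (x^2 - 10*x + 24)/(x^3 - x^2 - 4*x + 4)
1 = 1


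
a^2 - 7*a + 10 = (a - 5)*(a - 2)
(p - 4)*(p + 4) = p^2 - 16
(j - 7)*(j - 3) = j^2 - 10*j + 21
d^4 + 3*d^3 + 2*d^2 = d^2*(d + 1)*(d + 2)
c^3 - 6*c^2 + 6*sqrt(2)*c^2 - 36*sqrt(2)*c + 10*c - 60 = (c - 6)*(c + sqrt(2))*(c + 5*sqrt(2))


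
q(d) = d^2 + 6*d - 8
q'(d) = 2*d + 6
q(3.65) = 27.22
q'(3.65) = 13.30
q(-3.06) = -17.00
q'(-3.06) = -0.12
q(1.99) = 7.90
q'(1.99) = 9.98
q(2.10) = 9.01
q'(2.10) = 10.20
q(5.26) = 51.23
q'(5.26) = 16.52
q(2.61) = 14.47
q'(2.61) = 11.22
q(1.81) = 6.14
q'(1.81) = 9.62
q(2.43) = 12.48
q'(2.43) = 10.86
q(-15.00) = 127.00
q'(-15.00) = -24.00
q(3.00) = 19.00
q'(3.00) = 12.00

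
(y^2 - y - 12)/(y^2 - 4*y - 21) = (y - 4)/(y - 7)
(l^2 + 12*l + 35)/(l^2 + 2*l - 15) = (l + 7)/(l - 3)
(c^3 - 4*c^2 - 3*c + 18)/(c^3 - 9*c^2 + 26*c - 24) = (c^2 - c - 6)/(c^2 - 6*c + 8)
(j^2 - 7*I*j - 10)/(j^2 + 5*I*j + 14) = (j - 5*I)/(j + 7*I)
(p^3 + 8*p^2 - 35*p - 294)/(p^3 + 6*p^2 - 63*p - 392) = (p - 6)/(p - 8)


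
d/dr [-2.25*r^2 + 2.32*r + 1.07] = 2.32 - 4.5*r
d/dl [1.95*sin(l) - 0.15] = 1.95*cos(l)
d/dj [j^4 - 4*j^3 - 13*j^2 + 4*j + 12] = 4*j^3 - 12*j^2 - 26*j + 4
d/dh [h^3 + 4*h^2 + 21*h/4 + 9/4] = 3*h^2 + 8*h + 21/4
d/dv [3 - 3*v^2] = -6*v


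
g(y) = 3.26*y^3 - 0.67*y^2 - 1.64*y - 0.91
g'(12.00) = 1390.60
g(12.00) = 5516.21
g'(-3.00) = 90.40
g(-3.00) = -90.04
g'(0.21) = -1.49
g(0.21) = -1.25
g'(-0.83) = 6.21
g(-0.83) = -1.87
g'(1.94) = 32.57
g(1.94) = 17.19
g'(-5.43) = 294.00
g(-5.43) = -533.70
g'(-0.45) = 0.94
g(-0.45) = -0.60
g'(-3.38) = 114.62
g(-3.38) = -128.90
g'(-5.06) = 255.54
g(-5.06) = -432.11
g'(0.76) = 2.99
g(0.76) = -1.11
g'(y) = 9.78*y^2 - 1.34*y - 1.64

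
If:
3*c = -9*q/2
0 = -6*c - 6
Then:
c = -1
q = 2/3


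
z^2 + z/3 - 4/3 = (z - 1)*(z + 4/3)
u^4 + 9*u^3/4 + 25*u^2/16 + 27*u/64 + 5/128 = (u + 1/4)^2*(u + 1/2)*(u + 5/4)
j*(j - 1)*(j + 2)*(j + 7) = j^4 + 8*j^3 + 5*j^2 - 14*j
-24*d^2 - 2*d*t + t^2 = (-6*d + t)*(4*d + t)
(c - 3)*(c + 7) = c^2 + 4*c - 21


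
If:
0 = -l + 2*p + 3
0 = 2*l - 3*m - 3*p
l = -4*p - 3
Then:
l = 1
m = 5/3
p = -1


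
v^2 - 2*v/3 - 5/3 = (v - 5/3)*(v + 1)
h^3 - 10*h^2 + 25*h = h*(h - 5)^2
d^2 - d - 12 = (d - 4)*(d + 3)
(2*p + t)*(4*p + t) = 8*p^2 + 6*p*t + t^2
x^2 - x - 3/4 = (x - 3/2)*(x + 1/2)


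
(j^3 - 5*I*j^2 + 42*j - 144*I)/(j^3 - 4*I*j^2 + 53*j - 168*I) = (j + 6*I)/(j + 7*I)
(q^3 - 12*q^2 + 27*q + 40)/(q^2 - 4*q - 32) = (q^2 - 4*q - 5)/(q + 4)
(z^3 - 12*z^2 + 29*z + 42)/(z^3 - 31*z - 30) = (z - 7)/(z + 5)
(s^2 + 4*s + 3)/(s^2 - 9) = (s + 1)/(s - 3)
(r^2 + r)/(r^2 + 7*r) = (r + 1)/(r + 7)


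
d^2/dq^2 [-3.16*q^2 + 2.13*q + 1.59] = -6.32000000000000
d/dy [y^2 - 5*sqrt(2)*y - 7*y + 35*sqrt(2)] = 2*y - 5*sqrt(2) - 7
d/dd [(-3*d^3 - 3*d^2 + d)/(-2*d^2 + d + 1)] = (6*d^4 - 6*d^3 - 10*d^2 - 6*d + 1)/(4*d^4 - 4*d^3 - 3*d^2 + 2*d + 1)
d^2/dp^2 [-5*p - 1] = 0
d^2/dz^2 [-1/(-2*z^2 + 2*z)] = (-z*(z - 1) + (2*z - 1)^2)/(z^3*(z - 1)^3)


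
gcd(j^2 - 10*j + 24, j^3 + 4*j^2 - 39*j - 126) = j - 6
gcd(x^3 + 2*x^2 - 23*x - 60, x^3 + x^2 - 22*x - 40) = x^2 - x - 20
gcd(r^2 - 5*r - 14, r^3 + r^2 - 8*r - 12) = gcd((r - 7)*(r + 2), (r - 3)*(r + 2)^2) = r + 2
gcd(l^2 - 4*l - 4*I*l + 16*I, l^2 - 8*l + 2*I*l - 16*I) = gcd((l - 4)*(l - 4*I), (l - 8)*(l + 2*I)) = 1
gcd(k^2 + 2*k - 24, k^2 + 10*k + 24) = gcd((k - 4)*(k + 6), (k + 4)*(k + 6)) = k + 6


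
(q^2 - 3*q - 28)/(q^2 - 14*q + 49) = (q + 4)/(q - 7)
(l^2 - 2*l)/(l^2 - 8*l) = (l - 2)/(l - 8)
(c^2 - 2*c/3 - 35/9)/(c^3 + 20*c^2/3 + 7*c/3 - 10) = (c - 7/3)/(c^2 + 5*c - 6)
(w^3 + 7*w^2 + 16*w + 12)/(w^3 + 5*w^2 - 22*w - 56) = (w^2 + 5*w + 6)/(w^2 + 3*w - 28)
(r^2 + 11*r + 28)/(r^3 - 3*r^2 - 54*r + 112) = (r + 4)/(r^2 - 10*r + 16)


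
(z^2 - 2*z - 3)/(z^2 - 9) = (z + 1)/(z + 3)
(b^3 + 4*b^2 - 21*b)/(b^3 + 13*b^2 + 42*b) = (b - 3)/(b + 6)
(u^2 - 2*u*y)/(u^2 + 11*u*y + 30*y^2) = u*(u - 2*y)/(u^2 + 11*u*y + 30*y^2)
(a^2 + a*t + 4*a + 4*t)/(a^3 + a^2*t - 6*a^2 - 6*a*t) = (a + 4)/(a*(a - 6))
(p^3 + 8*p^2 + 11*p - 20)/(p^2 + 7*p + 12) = (p^2 + 4*p - 5)/(p + 3)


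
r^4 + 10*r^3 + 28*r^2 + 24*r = r*(r + 2)^2*(r + 6)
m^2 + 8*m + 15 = (m + 3)*(m + 5)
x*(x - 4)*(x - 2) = x^3 - 6*x^2 + 8*x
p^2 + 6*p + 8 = (p + 2)*(p + 4)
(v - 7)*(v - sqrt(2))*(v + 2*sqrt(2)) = v^3 - 7*v^2 + sqrt(2)*v^2 - 7*sqrt(2)*v - 4*v + 28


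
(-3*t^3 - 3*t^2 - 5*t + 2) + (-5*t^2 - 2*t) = -3*t^3 - 8*t^2 - 7*t + 2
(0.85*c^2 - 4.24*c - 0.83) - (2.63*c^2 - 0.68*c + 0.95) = -1.78*c^2 - 3.56*c - 1.78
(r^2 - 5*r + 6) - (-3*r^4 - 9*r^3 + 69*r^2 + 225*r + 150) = 3*r^4 + 9*r^3 - 68*r^2 - 230*r - 144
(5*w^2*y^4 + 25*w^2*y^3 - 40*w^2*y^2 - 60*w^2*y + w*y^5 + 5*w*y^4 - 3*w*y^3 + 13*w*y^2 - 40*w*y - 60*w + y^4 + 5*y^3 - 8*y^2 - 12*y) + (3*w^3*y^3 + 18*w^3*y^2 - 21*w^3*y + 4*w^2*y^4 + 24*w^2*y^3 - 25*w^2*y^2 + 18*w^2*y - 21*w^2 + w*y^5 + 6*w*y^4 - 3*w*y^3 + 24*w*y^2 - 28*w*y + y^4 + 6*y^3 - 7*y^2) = 3*w^3*y^3 + 18*w^3*y^2 - 21*w^3*y + 9*w^2*y^4 + 49*w^2*y^3 - 65*w^2*y^2 - 42*w^2*y - 21*w^2 + 2*w*y^5 + 11*w*y^4 - 6*w*y^3 + 37*w*y^2 - 68*w*y - 60*w + 2*y^4 + 11*y^3 - 15*y^2 - 12*y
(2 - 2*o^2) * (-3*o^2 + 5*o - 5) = 6*o^4 - 10*o^3 + 4*o^2 + 10*o - 10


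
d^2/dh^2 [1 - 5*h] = 0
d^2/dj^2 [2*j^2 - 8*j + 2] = 4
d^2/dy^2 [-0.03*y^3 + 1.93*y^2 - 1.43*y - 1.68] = 3.86 - 0.18*y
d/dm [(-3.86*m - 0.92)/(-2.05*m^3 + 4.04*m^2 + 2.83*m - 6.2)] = (-15.826*m^3 + 9.9364*m^2 + 7.4336*m + 26.5356)/(4.2025*m^6 - 16.564*m^5 + 4.7186*m^4 + 48.2864*m^3 - 42.0871*m^2 - 35.092*m + 38.44)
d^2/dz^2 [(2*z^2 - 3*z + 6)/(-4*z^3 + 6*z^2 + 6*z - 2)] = (-8*z^6 + 36*z^5 - 234*z^4 + 379*z^3 - 108*z^2 - 99*z - 65)/(8*z^9 - 36*z^8 + 18*z^7 + 93*z^6 - 63*z^5 - 90*z^4 + 33*z^3 + 18*z^2 - 9*z + 1)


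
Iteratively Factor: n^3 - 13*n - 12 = (n + 3)*(n^2 - 3*n - 4) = (n - 4)*(n + 3)*(n + 1)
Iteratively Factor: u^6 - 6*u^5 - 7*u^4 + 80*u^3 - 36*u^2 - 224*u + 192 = (u + 2)*(u^5 - 8*u^4 + 9*u^3 + 62*u^2 - 160*u + 96) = (u - 4)*(u + 2)*(u^4 - 4*u^3 - 7*u^2 + 34*u - 24) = (u - 4)^2*(u + 2)*(u^3 - 7*u + 6) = (u - 4)^2*(u - 1)*(u + 2)*(u^2 + u - 6) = (u - 4)^2*(u - 1)*(u + 2)*(u + 3)*(u - 2)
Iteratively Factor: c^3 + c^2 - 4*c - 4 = (c + 1)*(c^2 - 4) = (c - 2)*(c + 1)*(c + 2)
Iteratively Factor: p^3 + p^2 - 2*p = (p)*(p^2 + p - 2) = p*(p + 2)*(p - 1)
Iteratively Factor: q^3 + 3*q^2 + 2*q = (q + 2)*(q^2 + q) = q*(q + 2)*(q + 1)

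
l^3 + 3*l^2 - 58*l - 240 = (l - 8)*(l + 5)*(l + 6)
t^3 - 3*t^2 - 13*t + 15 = (t - 5)*(t - 1)*(t + 3)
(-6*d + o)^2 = 36*d^2 - 12*d*o + o^2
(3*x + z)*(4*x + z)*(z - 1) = 12*x^2*z - 12*x^2 + 7*x*z^2 - 7*x*z + z^3 - z^2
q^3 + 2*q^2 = q^2*(q + 2)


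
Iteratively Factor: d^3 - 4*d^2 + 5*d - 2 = (d - 2)*(d^2 - 2*d + 1) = (d - 2)*(d - 1)*(d - 1)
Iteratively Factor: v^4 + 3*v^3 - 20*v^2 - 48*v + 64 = (v - 1)*(v^3 + 4*v^2 - 16*v - 64) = (v - 1)*(v + 4)*(v^2 - 16) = (v - 1)*(v + 4)^2*(v - 4)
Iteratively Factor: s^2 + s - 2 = (s - 1)*(s + 2)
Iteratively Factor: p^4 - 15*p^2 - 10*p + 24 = (p + 2)*(p^3 - 2*p^2 - 11*p + 12) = (p - 1)*(p + 2)*(p^2 - p - 12) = (p - 4)*(p - 1)*(p + 2)*(p + 3)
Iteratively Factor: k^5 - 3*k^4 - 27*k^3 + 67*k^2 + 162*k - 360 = (k + 3)*(k^4 - 6*k^3 - 9*k^2 + 94*k - 120) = (k - 5)*(k + 3)*(k^3 - k^2 - 14*k + 24) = (k - 5)*(k - 3)*(k + 3)*(k^2 + 2*k - 8) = (k - 5)*(k - 3)*(k + 3)*(k + 4)*(k - 2)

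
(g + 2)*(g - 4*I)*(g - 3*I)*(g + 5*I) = g^4 + 2*g^3 - 2*I*g^3 + 23*g^2 - 4*I*g^2 + 46*g - 60*I*g - 120*I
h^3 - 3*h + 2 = (h - 1)^2*(h + 2)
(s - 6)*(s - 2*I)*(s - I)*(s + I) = s^4 - 6*s^3 - 2*I*s^3 + s^2 + 12*I*s^2 - 6*s - 2*I*s + 12*I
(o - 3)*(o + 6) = o^2 + 3*o - 18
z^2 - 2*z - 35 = (z - 7)*(z + 5)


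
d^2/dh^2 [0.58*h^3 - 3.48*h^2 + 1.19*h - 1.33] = 3.48*h - 6.96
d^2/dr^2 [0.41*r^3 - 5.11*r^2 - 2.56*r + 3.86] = 2.46*r - 10.22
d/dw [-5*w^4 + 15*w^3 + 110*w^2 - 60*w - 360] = -20*w^3 + 45*w^2 + 220*w - 60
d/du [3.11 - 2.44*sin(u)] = -2.44*cos(u)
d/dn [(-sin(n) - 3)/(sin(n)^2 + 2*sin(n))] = (cos(n) + 6/tan(n) + 6*cos(n)/sin(n)^2)/(sin(n) + 2)^2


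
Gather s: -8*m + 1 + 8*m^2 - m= 8*m^2 - 9*m + 1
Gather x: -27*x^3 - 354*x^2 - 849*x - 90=-27*x^3 - 354*x^2 - 849*x - 90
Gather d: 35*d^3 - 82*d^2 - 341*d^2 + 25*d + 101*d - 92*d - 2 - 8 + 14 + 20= 35*d^3 - 423*d^2 + 34*d + 24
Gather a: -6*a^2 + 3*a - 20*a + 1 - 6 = -6*a^2 - 17*a - 5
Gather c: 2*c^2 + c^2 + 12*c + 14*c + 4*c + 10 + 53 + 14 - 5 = 3*c^2 + 30*c + 72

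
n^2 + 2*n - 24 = (n - 4)*(n + 6)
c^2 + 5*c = c*(c + 5)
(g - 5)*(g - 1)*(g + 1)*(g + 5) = g^4 - 26*g^2 + 25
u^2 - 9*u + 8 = (u - 8)*(u - 1)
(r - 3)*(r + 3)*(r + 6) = r^3 + 6*r^2 - 9*r - 54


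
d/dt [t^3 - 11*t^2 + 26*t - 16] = 3*t^2 - 22*t + 26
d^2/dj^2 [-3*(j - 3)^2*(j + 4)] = 12 - 18*j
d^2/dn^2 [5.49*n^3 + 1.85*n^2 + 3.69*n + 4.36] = 32.94*n + 3.7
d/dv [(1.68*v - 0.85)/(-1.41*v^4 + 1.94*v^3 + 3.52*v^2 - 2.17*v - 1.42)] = (7.1064*v^4 - 11.3124*v^3 - 0.9666*v^2 + 5.984*v - 4.2301)/(1.9881*v^8 - 5.4708*v^7 - 6.1628*v^6 + 19.777*v^5 + 7.9752*v^4 - 20.7864*v^3 - 5.2879*v^2 + 6.1628*v + 2.0164)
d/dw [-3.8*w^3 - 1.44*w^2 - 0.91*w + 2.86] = -11.4*w^2 - 2.88*w - 0.91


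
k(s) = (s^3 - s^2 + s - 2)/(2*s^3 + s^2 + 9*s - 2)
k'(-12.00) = 0.00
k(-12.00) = 0.55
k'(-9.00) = 0.00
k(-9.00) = 0.56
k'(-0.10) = 1.81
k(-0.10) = 0.73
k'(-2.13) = -0.07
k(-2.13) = 0.51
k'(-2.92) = -0.04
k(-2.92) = 0.55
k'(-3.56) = -0.02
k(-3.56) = 0.57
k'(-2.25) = -0.07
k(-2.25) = 0.52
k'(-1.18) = -0.08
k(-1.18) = 0.43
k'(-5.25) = 0.00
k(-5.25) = 0.58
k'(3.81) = 0.06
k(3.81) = 0.27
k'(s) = (-6*s^2 - 2*s - 9)*(s^3 - s^2 + s - 2)/(2*s^3 + s^2 + 9*s - 2)^2 + (3*s^2 - 2*s + 1)/(2*s^3 + s^2 + 9*s - 2)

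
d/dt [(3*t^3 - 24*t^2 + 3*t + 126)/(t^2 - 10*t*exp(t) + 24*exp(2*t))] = 3*((t^2 - 10*t*exp(t) + 24*exp(2*t))*(3*t^2 - 16*t + 1) + 2*(t^3 - 8*t^2 + t + 42)*(5*t*exp(t) - t - 24*exp(2*t) + 5*exp(t)))/(t^2 - 10*t*exp(t) + 24*exp(2*t))^2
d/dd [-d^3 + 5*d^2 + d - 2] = -3*d^2 + 10*d + 1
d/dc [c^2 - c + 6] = 2*c - 1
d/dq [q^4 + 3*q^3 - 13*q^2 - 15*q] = 4*q^3 + 9*q^2 - 26*q - 15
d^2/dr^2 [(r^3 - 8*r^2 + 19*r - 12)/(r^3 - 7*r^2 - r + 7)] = 2*(-r^3 + 57*r^2 - 363*r + 859)/(r^6 - 18*r^5 + 87*r^4 + 36*r^3 - 609*r^2 - 882*r - 343)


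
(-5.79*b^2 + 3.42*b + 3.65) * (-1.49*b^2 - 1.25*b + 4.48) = 8.6271*b^4 + 2.1417*b^3 - 35.6527*b^2 + 10.7591*b + 16.352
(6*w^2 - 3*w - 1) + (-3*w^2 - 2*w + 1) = 3*w^2 - 5*w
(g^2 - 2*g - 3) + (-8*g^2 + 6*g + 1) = -7*g^2 + 4*g - 2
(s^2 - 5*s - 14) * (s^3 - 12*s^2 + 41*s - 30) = s^5 - 17*s^4 + 87*s^3 - 67*s^2 - 424*s + 420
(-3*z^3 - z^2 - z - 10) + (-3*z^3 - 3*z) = -6*z^3 - z^2 - 4*z - 10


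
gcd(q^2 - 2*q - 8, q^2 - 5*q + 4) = q - 4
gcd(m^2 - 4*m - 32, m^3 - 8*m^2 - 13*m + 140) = m + 4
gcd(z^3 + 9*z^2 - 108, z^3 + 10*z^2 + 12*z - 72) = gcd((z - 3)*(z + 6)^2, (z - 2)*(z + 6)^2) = z^2 + 12*z + 36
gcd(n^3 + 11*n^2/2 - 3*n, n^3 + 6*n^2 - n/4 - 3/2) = n^2 + 11*n/2 - 3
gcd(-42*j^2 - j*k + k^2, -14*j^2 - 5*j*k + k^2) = 7*j - k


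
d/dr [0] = 0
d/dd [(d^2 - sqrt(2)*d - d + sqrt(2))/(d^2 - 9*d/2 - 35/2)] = 2*(-7*d^2 + 2*sqrt(2)*d^2 - 70*d - 4*sqrt(2)*d + 35 + 44*sqrt(2))/(4*d^4 - 36*d^3 - 59*d^2 + 630*d + 1225)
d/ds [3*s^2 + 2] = 6*s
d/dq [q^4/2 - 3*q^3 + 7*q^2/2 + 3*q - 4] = 2*q^3 - 9*q^2 + 7*q + 3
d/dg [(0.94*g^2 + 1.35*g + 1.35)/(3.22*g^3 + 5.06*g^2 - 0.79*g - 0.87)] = (-3.0268*g^4 - 8.694*g^3 - 20.6146*g^2 - 15.2976*g - 0.108)/(10.3684*g^6 + 32.5864*g^5 + 20.516*g^4 - 13.5976*g^3 - 8.1803*g^2 + 1.3746*g + 0.7569)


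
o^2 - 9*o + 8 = (o - 8)*(o - 1)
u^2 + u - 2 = (u - 1)*(u + 2)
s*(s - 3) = s^2 - 3*s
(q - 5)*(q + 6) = q^2 + q - 30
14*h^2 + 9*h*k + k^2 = (2*h + k)*(7*h + k)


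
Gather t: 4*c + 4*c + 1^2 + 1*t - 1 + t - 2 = 8*c + 2*t - 2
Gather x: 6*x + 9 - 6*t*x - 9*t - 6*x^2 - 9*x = -9*t - 6*x^2 + x*(-6*t - 3) + 9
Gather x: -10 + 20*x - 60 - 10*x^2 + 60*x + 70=-10*x^2 + 80*x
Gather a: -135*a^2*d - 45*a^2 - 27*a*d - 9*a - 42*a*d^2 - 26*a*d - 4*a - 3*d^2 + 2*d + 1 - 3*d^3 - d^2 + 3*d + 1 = a^2*(-135*d - 45) + a*(-42*d^2 - 53*d - 13) - 3*d^3 - 4*d^2 + 5*d + 2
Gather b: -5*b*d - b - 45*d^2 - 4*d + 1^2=b*(-5*d - 1) - 45*d^2 - 4*d + 1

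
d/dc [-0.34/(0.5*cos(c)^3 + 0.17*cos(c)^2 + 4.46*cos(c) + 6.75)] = (0.51*sin(c)^2 - 0.1156*cos(c) - 2.0264)*sin(c)/(0.5*cos(c)^3 + 0.17*cos(c)^2 + 4.46*cos(c) + 6.75)^2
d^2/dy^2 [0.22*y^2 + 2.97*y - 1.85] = 0.440000000000000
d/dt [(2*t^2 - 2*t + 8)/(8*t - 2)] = (4*t^2 - 2*t - 15)/(16*t^2 - 8*t + 1)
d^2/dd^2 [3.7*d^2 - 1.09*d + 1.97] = 7.40000000000000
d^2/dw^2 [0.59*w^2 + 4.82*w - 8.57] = 1.18000000000000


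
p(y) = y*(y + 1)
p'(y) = 2*y + 1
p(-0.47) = -0.25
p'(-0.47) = 0.06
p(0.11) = 0.12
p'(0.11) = 1.22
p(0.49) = 0.73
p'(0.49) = 1.98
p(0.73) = 1.26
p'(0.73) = 2.46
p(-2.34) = 3.14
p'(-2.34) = -3.68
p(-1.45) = 0.65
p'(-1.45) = -1.90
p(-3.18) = 6.93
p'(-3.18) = -5.36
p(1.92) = 5.61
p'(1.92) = 4.84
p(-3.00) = 6.00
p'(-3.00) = -5.00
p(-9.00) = 72.00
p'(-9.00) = -17.00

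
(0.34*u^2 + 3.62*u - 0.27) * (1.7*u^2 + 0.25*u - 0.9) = 0.578*u^4 + 6.239*u^3 + 0.14*u^2 - 3.3255*u + 0.243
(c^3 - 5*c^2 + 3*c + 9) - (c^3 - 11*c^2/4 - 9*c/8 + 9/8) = -9*c^2/4 + 33*c/8 + 63/8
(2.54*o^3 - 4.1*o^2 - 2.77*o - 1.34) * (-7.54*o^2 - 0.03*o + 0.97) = -19.1516*o^5 + 30.8378*o^4 + 23.4726*o^3 + 6.2097*o^2 - 2.6467*o - 1.2998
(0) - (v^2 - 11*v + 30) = -v^2 + 11*v - 30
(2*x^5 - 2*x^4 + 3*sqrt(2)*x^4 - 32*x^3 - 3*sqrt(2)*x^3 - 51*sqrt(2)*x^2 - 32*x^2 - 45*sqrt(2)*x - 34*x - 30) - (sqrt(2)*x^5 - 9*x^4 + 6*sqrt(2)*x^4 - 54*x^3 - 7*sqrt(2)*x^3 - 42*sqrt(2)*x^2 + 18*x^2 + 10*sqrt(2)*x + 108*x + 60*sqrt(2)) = -sqrt(2)*x^5 + 2*x^5 - 3*sqrt(2)*x^4 + 7*x^4 + 4*sqrt(2)*x^3 + 22*x^3 - 50*x^2 - 9*sqrt(2)*x^2 - 142*x - 55*sqrt(2)*x - 60*sqrt(2) - 30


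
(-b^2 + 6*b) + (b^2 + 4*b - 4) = 10*b - 4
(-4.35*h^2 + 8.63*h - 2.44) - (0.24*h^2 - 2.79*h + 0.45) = -4.59*h^2 + 11.42*h - 2.89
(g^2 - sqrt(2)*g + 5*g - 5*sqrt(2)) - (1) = g^2 - sqrt(2)*g + 5*g - 5*sqrt(2) - 1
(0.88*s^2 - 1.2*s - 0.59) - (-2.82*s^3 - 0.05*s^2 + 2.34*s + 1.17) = 2.82*s^3 + 0.93*s^2 - 3.54*s - 1.76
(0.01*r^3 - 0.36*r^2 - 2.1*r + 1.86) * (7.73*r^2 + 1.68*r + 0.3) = 0.0773*r^5 - 2.766*r^4 - 16.8348*r^3 + 10.7418*r^2 + 2.4948*r + 0.558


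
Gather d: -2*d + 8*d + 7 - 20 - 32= 6*d - 45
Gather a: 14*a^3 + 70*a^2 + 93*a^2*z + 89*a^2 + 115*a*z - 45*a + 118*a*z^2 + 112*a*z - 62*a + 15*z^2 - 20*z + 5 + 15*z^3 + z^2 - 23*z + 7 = 14*a^3 + a^2*(93*z + 159) + a*(118*z^2 + 227*z - 107) + 15*z^3 + 16*z^2 - 43*z + 12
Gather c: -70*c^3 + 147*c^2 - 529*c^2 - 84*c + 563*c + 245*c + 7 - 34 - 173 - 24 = -70*c^3 - 382*c^2 + 724*c - 224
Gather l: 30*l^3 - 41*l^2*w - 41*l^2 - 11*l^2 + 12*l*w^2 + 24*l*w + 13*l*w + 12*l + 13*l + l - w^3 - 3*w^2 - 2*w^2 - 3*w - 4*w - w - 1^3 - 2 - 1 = 30*l^3 + l^2*(-41*w - 52) + l*(12*w^2 + 37*w + 26) - w^3 - 5*w^2 - 8*w - 4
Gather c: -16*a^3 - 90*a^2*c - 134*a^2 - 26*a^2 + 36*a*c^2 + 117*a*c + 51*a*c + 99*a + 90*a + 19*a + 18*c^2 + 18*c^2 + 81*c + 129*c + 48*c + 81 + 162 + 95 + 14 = -16*a^3 - 160*a^2 + 208*a + c^2*(36*a + 36) + c*(-90*a^2 + 168*a + 258) + 352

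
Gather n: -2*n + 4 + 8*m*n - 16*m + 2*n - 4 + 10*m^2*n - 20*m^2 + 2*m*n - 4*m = -20*m^2 - 20*m + n*(10*m^2 + 10*m)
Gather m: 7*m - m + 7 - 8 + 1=6*m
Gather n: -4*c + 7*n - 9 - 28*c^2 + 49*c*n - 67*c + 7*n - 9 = -28*c^2 - 71*c + n*(49*c + 14) - 18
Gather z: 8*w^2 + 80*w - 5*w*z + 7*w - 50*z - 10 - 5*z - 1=8*w^2 + 87*w + z*(-5*w - 55) - 11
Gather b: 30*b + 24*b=54*b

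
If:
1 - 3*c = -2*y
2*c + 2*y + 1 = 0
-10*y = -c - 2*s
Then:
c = 0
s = -5/2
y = -1/2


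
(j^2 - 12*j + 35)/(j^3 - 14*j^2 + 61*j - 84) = (j - 5)/(j^2 - 7*j + 12)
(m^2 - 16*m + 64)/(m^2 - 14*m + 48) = (m - 8)/(m - 6)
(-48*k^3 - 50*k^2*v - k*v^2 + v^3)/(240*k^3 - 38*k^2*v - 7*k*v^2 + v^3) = (k + v)/(-5*k + v)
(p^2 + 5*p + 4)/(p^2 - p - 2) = (p + 4)/(p - 2)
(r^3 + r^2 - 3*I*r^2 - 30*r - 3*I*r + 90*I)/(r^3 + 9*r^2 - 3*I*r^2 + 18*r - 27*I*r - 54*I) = (r - 5)/(r + 3)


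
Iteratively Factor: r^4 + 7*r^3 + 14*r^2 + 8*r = (r + 2)*(r^3 + 5*r^2 + 4*r) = (r + 1)*(r + 2)*(r^2 + 4*r) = (r + 1)*(r + 2)*(r + 4)*(r)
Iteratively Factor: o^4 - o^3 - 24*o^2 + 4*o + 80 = (o + 2)*(o^3 - 3*o^2 - 18*o + 40) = (o - 2)*(o + 2)*(o^2 - o - 20) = (o - 5)*(o - 2)*(o + 2)*(o + 4)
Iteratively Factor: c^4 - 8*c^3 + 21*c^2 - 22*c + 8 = (c - 2)*(c^3 - 6*c^2 + 9*c - 4) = (c - 2)*(c - 1)*(c^2 - 5*c + 4) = (c - 2)*(c - 1)^2*(c - 4)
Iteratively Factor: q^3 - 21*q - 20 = (q + 4)*(q^2 - 4*q - 5) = (q - 5)*(q + 4)*(q + 1)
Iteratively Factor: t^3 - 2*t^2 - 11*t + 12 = (t - 1)*(t^2 - t - 12) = (t - 4)*(t - 1)*(t + 3)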